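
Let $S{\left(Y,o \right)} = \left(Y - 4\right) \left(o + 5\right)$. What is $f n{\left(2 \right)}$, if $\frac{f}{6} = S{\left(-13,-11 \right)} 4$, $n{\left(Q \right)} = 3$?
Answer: $7344$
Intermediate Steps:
$S{\left(Y,o \right)} = \left(-4 + Y\right) \left(5 + o\right)$
$f = 2448$ ($f = 6 \left(-20 - -44 + 5 \left(-13\right) - -143\right) 4 = 6 \left(-20 + 44 - 65 + 143\right) 4 = 6 \cdot 102 \cdot 4 = 6 \cdot 408 = 2448$)
$f n{\left(2 \right)} = 2448 \cdot 3 = 7344$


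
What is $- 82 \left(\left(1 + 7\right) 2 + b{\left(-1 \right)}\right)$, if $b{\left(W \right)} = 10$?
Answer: $-2132$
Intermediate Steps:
$- 82 \left(\left(1 + 7\right) 2 + b{\left(-1 \right)}\right) = - 82 \left(\left(1 + 7\right) 2 + 10\right) = - 82 \left(8 \cdot 2 + 10\right) = - 82 \left(16 + 10\right) = \left(-82\right) 26 = -2132$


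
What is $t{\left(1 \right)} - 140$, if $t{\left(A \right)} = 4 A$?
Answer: $-136$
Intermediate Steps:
$t{\left(1 \right)} - 140 = 4 \cdot 1 - 140 = 4 - 140 = -136$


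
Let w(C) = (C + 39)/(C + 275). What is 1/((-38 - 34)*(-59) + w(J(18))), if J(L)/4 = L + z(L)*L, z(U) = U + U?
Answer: 2939/12487575 ≈ 0.00023535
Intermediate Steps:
z(U) = 2*U
J(L) = 4*L + 8*L**2 (J(L) = 4*(L + (2*L)*L) = 4*(L + 2*L**2) = 4*L + 8*L**2)
w(C) = (39 + C)/(275 + C)
1/((-38 - 34)*(-59) + w(J(18))) = 1/((-38 - 34)*(-59) + (39 + 4*18*(1 + 2*18))/(275 + 4*18*(1 + 2*18))) = 1/(-72*(-59) + (39 + 4*18*(1 + 36))/(275 + 4*18*(1 + 36))) = 1/(4248 + (39 + 4*18*37)/(275 + 4*18*37)) = 1/(4248 + (39 + 2664)/(275 + 2664)) = 1/(4248 + 2703/2939) = 1/(12487575/2939) = 2939/12487575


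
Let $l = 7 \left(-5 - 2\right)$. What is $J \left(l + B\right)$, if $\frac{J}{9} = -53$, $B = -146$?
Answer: $93015$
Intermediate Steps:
$J = -477$ ($J = 9 \left(-53\right) = -477$)
$l = -49$ ($l = 7 \left(-7\right) = -49$)
$J \left(l + B\right) = - 477 \left(-49 - 146\right) = \left(-477\right) \left(-195\right) = 93015$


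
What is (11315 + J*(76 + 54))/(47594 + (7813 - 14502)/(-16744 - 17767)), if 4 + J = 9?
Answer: 412924115/1642523223 ≈ 0.25140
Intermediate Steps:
J = 5 (J = -4 + 9 = 5)
(11315 + J*(76 + 54))/(47594 + (7813 - 14502)/(-16744 - 17767)) = (11315 + 5*(76 + 54))/(47594 + (7813 - 14502)/(-16744 - 17767)) = (11315 + 5*130)/(47594 - 6689/(-34511)) = (11315 + 650)/(47594 - 6689*(-1/34511)) = 11965/(47594 + 6689/34511) = 11965/(1642523223/34511) = 11965*(34511/1642523223) = 412924115/1642523223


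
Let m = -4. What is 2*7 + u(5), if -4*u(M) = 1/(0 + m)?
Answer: 225/16 ≈ 14.063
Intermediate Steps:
u(M) = 1/16 (u(M) = -1/(4*(0 - 4)) = -1/4/(-4) = -1/4*(-1/4) = 1/16)
2*7 + u(5) = 2*7 + 1/16 = 14 + 1/16 = 225/16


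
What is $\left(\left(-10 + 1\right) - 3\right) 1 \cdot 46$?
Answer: $-552$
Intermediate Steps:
$\left(\left(-10 + 1\right) - 3\right) 1 \cdot 46 = \left(-9 - 3\right) 1 \cdot 46 = \left(-12\right) 1 \cdot 46 = \left(-12\right) 46 = -552$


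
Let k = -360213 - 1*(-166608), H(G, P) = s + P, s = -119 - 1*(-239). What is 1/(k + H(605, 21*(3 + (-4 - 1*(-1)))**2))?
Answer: -1/193485 ≈ -5.1684e-6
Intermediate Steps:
s = 120 (s = -119 + 239 = 120)
H(G, P) = 120 + P
k = -193605 (k = -360213 + 166608 = -193605)
1/(k + H(605, 21*(3 + (-4 - 1*(-1)))**2)) = 1/(-193605 + (120 + 21*(3 + (-4 - 1*(-1)))**2)) = 1/(-193605 + (120 + 21*(3 + (-4 + 1))**2)) = 1/(-193605 + (120 + 21*(3 - 3)**2)) = 1/(-193605 + (120 + 21*0**2)) = 1/(-193605 + (120 + 21*0)) = 1/(-193605 + (120 + 0)) = 1/(-193605 + 120) = 1/(-193485) = -1/193485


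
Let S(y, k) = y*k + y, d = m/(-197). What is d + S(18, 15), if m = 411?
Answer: 56325/197 ≈ 285.91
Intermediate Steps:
d = -411/197 (d = 411/(-197) = 411*(-1/197) = -411/197 ≈ -2.0863)
S(y, k) = y + k*y (S(y, k) = k*y + y = y + k*y)
d + S(18, 15) = -411/197 + 18*(1 + 15) = -411/197 + 18*16 = -411/197 + 288 = 56325/197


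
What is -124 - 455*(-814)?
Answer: 370246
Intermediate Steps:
-124 - 455*(-814) = -124 + 370370 = 370246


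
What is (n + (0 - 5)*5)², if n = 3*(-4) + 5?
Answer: 1024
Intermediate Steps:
n = -7 (n = -12 + 5 = -7)
(n + (0 - 5)*5)² = (-7 + (0 - 5)*5)² = (-7 - 5*5)² = (-7 - 25)² = (-32)² = 1024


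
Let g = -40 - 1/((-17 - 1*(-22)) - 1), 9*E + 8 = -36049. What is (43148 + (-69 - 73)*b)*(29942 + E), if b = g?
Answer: 7603844689/6 ≈ 1.2673e+9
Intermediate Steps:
E = -12019/3 (E = -8/9 + (1/9)*(-36049) = -8/9 - 36049/9 = -12019/3 ≈ -4006.3)
g = -161/4 (g = -40 - 1/((-17 + 22) - 1) = -40 - 1/(5 - 1) = -40 - 1/4 = -161/4 ≈ -40.250)
b = -161/4 ≈ -40.250
(43148 + (-69 - 73)*b)*(29942 + E) = (43148 + (-69 - 73)*(-161/4))*(29942 - 12019/3) = (43148 - 142*(-161/4))*(77807/3) = (43148 + 11431/2)*(77807/3) = (97727/2)*(77807/3) = 7603844689/6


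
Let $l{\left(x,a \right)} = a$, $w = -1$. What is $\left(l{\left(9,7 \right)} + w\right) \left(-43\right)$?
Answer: $-258$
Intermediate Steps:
$\left(l{\left(9,7 \right)} + w\right) \left(-43\right) = \left(7 - 1\right) \left(-43\right) = 6 \left(-43\right) = -258$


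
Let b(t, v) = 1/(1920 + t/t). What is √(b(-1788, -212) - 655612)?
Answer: 3*I*√268818475619/1921 ≈ 809.7*I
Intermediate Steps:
b(t, v) = 1/1921 (b(t, v) = 1/(1920 + 1) = 1/1921)
√(b(-1788, -212) - 655612) = √(1/1921 - 655612) = √(-1259430651/1921) = 3*I*√268818475619/1921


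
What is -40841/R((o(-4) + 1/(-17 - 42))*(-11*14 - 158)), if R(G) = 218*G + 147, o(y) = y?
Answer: -2409619/16128465 ≈ -0.14940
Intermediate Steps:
R(G) = 147 + 218*G
-40841/R((o(-4) + 1/(-17 - 42))*(-11*14 - 158)) = -40841/(147 + 218*((-4 + 1/(-17 - 42))*(-11*14 - 158))) = -40841/(147 + 218*((-4 + 1/(-59))*(-154 - 158))) = -40841/(147 + 218*((-4 - 1/59)*(-312))) = -40841/(147 + 218*(-237/59*(-312))) = -40841/(147 + 218*(73944/59)) = -40841/(147 + 16119792/59) = -40841/16128465/59 = -40841*59/16128465 = -2409619/16128465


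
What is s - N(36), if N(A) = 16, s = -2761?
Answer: -2777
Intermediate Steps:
s - N(36) = -2761 - 1*16 = -2761 - 16 = -2777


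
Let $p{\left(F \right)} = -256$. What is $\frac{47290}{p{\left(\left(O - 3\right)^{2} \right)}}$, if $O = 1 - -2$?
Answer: $- \frac{23645}{128} \approx -184.73$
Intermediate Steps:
$O = 3$ ($O = 1 + 2 = 3$)
$\frac{47290}{p{\left(\left(O - 3\right)^{2} \right)}} = \frac{47290}{-256} = 47290 \left(- \frac{1}{256}\right) = - \frac{23645}{128}$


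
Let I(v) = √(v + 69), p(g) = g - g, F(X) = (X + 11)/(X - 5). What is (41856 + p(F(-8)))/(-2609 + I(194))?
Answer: -54601152/3403309 - 20928*√263/3403309 ≈ -16.143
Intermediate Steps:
F(X) = (11 + X)/(-5 + X)
p(g) = 0
I(v) = √(69 + v)
(41856 + p(F(-8)))/(-2609 + I(194)) = (41856 + 0)/(-2609 + √(69 + 194)) = 41856/(-2609 + √263)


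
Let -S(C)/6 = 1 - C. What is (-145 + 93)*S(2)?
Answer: -312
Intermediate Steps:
S(C) = -6 + 6*C (S(C) = -6*(1 - C) = -6 + 6*C)
(-145 + 93)*S(2) = (-145 + 93)*(-6 + 6*2) = -52*(-6 + 12) = -52*6 = -312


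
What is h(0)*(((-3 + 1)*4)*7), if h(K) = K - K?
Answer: 0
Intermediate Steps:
h(K) = 0
h(0)*(((-3 + 1)*4)*7) = 0*(((-3 + 1)*4)*7) = 0*(-2*4*7) = 0*(-8*7) = 0*(-56) = 0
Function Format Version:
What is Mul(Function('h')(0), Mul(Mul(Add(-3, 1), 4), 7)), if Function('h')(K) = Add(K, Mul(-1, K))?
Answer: 0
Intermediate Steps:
Function('h')(K) = 0
Mul(Function('h')(0), Mul(Mul(Add(-3, 1), 4), 7)) = Mul(0, Mul(Mul(Add(-3, 1), 4), 7)) = Mul(0, Mul(Mul(-2, 4), 7)) = Mul(0, Mul(-8, 7)) = Mul(0, -56) = 0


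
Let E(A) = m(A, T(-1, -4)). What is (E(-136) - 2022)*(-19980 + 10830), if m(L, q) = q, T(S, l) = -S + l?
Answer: 18528750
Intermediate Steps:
T(S, l) = l - S
E(A) = -3 (E(A) = -4 - 1*(-1) = -4 + 1 = -3)
(E(-136) - 2022)*(-19980 + 10830) = (-3 - 2022)*(-19980 + 10830) = -2025*(-9150) = 18528750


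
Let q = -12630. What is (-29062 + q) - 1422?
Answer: -43114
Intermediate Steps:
(-29062 + q) - 1422 = (-29062 - 12630) - 1422 = -41692 - 1422 = -43114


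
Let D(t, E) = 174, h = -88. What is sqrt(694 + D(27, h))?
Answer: 2*sqrt(217) ≈ 29.462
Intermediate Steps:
sqrt(694 + D(27, h)) = sqrt(694 + 174) = sqrt(868) = 2*sqrt(217)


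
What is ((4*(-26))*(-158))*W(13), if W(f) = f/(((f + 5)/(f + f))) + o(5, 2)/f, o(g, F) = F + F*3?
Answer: 2868016/9 ≈ 3.1867e+5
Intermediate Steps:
o(g, F) = 4*F (o(g, F) = F + 3*F = 4*F)
W(f) = 8/f + 2*f²/(5 + f) (W(f) = f/(((f + 5)/(f + f))) + (4*2)/f = f/(((5 + f)/((2*f)))) + 8/f = f/(((5 + f)*(1/(2*f)))) + 8/f = f/(((5 + f)/(2*f))) + 8/f = f*(2*f/(5 + f)) + 8/f = 2*f²/(5 + f) + 8/f = 8/f + 2*f²/(5 + f))
((4*(-26))*(-158))*W(13) = ((4*(-26))*(-158))*(2*(20 + 13³ + 4*13)/(13*(5 + 13))) = (-104*(-158))*(2*(1/13)*(20 + 2197 + 52)/18) = 16432*(2*(1/13)*(1/18)*2269) = 16432*(2269/117) = 2868016/9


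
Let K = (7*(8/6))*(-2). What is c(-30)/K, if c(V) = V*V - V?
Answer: -1395/28 ≈ -49.821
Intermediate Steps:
K = -56/3 (K = (7*(8*(⅙)))*(-2) = (7*(4/3))*(-2) = (28/3)*(-2) = -56/3 ≈ -18.667)
c(V) = V² - V
c(-30)/K = (-30*(-1 - 30))/(-56/3) = -30*(-31)*(-3/56) = 930*(-3/56) = -1395/28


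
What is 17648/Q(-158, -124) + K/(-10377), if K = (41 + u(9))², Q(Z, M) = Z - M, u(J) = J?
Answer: -91609148/176409 ≈ -519.30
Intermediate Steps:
K = 2500 (K = (41 + 9)² = 50² = 2500)
17648/Q(-158, -124) + K/(-10377) = 17648/(-158 - 1*(-124)) + 2500/(-10377) = 17648/(-158 + 124) + 2500*(-1/10377) = 17648/(-34) - 2500/10377 = 17648*(-1/34) - 2500/10377 = -8824/17 - 2500/10377 = -91609148/176409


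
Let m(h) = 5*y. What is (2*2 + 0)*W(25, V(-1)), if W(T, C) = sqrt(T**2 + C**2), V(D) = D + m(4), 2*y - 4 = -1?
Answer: 2*sqrt(2669) ≈ 103.32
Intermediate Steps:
y = 3/2 (y = 2 + (1/2)*(-1) = 2 - 1/2 = 3/2 ≈ 1.5000)
m(h) = 15/2 (m(h) = 5*(3/2) = 15/2)
V(D) = 15/2 + D (V(D) = D + 15/2 = 15/2 + D)
W(T, C) = sqrt(C**2 + T**2)
(2*2 + 0)*W(25, V(-1)) = (2*2 + 0)*sqrt((15/2 - 1)**2 + 25**2) = (4 + 0)*sqrt((13/2)**2 + 625) = 4*sqrt(169/4 + 625) = 4*sqrt(2669/4) = 4*(sqrt(2669)/2) = 2*sqrt(2669)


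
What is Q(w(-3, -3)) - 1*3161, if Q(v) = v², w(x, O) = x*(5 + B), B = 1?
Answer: -2837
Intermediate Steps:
w(x, O) = 6*x (w(x, O) = x*(5 + 1) = x*6 = 6*x)
Q(w(-3, -3)) - 1*3161 = (6*(-3))² - 1*3161 = (-18)² - 3161 = 324 - 3161 = -2837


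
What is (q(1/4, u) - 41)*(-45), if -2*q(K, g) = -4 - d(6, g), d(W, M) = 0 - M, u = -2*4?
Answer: 1575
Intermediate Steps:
u = -8
d(W, M) = -M
q(K, g) = 2 - g/2 (q(K, g) = -(-4 - (-1)*g)/2 = -(-4 + g)/2 = 2 - g/2)
(q(1/4, u) - 41)*(-45) = ((2 - ½*(-8)) - 41)*(-45) = ((2 + 4) - 41)*(-45) = (6 - 41)*(-45) = -35*(-45) = 1575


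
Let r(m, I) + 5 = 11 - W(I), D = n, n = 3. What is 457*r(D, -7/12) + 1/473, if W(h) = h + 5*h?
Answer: 4107061/946 ≈ 4341.5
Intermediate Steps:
W(h) = 6*h
D = 3
r(m, I) = 6 - 6*I (r(m, I) = -5 + (11 - 6*I) = 6 - 6*I)
457*r(D, -7/12) + 1/473 = 457*(6 - (-42)/12) + 1/473 = 457*(6 - 6*(-7/12)) + 1/473 = 457*(6 + 7/2) + 1/473 = 457*(19/2) + 1/473 = 8683/2 + 1/473 = 4107061/946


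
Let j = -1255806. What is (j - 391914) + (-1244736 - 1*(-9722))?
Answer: -2882734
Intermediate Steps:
(j - 391914) + (-1244736 - 1*(-9722)) = (-1255806 - 391914) + (-1244736 - 1*(-9722)) = -1647720 + (-1244736 + 9722) = -1647720 - 1235014 = -2882734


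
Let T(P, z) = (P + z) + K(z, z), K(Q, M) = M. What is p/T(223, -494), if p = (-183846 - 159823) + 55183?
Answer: 32054/85 ≈ 377.11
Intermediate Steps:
T(P, z) = P + 2*z (T(P, z) = (P + z) + z = P + 2*z)
p = -288486 (p = -343669 + 55183 = -288486)
p/T(223, -494) = -288486/(223 + 2*(-494)) = -288486/(223 - 988) = -288486/(-765) = -288486*(-1/765) = 32054/85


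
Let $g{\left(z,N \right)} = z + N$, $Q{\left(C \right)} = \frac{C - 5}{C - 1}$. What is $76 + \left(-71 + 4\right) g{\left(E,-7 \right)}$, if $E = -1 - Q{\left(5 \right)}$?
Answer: $612$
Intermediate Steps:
$Q{\left(C \right)} = \frac{-5 + C}{-1 + C}$
$E = -1$ ($E = -1 - \frac{-5 + 5}{-1 + 5} = -1 - \frac{1}{4} \cdot 0 = -1 - 0 = -1 + 0 = -1$)
$g{\left(z,N \right)} = N + z$
$76 + \left(-71 + 4\right) g{\left(E,-7 \right)} = 76 + \left(-71 + 4\right) \left(-7 - 1\right) = 76 - -536 = 76 + 536 = 612$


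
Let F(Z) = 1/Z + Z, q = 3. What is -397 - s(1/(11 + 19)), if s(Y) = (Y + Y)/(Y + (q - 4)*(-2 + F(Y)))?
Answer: -166739/420 ≈ -397.00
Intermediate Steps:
F(Z) = Z + 1/Z
s(Y) = 2*Y/(2 - 1/Y) (s(Y) = (Y + Y)/(Y + (3 - 4)*(-2 + (Y + 1/Y))) = (2*Y)/(Y - (-2 + Y + 1/Y)) = (2*Y)/(Y + (2 - Y - 1/Y)) = (2*Y)/(2 - 1/Y) = 2*Y/(2 - 1/Y))
-397 - s(1/(11 + 19)) = -397 - 2*(1/(11 + 19))²/(-1 + 2/(11 + 19)) = -397 - 2*(1/30)²/(-1 + 2/30) = -397 - 2*(1/30)²/(-1 + 2*(1/30)) = -397 - 2/(900*(-1 + 1/15)) = -397 - 2/(900*(-14/15)) = -397 - 2*(-15)/(900*14) = -397 - 1*(-1/420) = -397 + 1/420 = -166739/420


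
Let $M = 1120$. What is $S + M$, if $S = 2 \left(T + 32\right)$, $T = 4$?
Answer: $1192$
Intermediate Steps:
$S = 72$ ($S = 2 \left(4 + 32\right) = 2 \cdot 36 = 72$)
$S + M = 72 + 1120 = 1192$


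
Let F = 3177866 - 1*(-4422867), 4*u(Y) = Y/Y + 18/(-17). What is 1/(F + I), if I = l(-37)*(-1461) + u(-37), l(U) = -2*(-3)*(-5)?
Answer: 68/519830283 ≈ 1.3081e-7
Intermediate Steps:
u(Y) = -1/68 (u(Y) = (Y/Y + 18/(-17))/4 = (1 + 18*(-1/17))/4 = (1 - 18/17)/4 = (1/4)*(-1/17) = -1/68)
l(U) = -30 (l(U) = 6*(-5) = -30)
I = 2980439/68 (I = -30*(-1461) - 1/68 = 43830 - 1/68 = 2980439/68 ≈ 43830.)
F = 7600733 (F = 3177866 + 4422867 = 7600733)
1/(F + I) = 1/(7600733 + 2980439/68) = 1/(519830283/68) = 68/519830283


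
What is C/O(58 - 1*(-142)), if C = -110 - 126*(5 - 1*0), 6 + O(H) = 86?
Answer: -37/4 ≈ -9.2500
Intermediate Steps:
O(H) = 80 (O(H) = -6 + 86 = 80)
C = -740 (C = -110 - 126*(5 + 0) = -110 - 126*5 = -110 - 630 = -740)
C/O(58 - 1*(-142)) = -740/80 = -740*1/80 = -37/4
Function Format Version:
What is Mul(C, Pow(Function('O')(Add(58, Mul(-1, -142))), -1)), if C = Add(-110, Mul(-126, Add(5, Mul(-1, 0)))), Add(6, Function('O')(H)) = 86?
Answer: Rational(-37, 4) ≈ -9.2500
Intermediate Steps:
Function('O')(H) = 80 (Function('O')(H) = Add(-6, 86) = 80)
C = -740 (C = Add(-110, Mul(-126, Add(5, 0))) = Add(-110, Mul(-126, 5)) = Add(-110, -630) = -740)
Mul(C, Pow(Function('O')(Add(58, Mul(-1, -142))), -1)) = Mul(-740, Pow(80, -1)) = Mul(-740, Rational(1, 80)) = Rational(-37, 4)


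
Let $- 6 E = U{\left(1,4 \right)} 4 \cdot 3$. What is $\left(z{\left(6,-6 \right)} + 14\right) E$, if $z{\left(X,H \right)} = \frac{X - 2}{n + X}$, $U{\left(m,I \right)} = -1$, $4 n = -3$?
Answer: $\frac{620}{21} \approx 29.524$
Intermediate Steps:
$n = - \frac{3}{4}$ ($n = \frac{1}{4} \left(-3\right) = - \frac{3}{4} \approx -0.75$)
$E = 2$ ($E = - \frac{\left(-1\right) 4 \cdot 3}{6} = - \frac{\left(-4\right) 3}{6} = \left(- \frac{1}{6}\right) \left(-12\right) = 2$)
$z{\left(X,H \right)} = \frac{-2 + X}{- \frac{3}{4} + X}$ ($z{\left(X,H \right)} = \frac{X - 2}{- \frac{3}{4} + X} = \frac{-2 + X}{- \frac{3}{4} + X}$)
$\left(z{\left(6,-6 \right)} + 14\right) E = \left(\frac{4 \left(-2 + 6\right)}{-3 + 4 \cdot 6} + 14\right) 2 = \left(4 \frac{1}{-3 + 24} \cdot 4 + 14\right) 2 = \left(4 \cdot \frac{1}{21} \cdot 4 + 14\right) 2 = \left(\frac{16}{21} + 14\right) 2 = \frac{310}{21} \cdot 2 = \frac{620}{21}$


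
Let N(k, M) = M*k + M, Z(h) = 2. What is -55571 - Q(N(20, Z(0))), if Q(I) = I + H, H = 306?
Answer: -55919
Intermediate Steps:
N(k, M) = M + M*k
Q(I) = 306 + I (Q(I) = I + 306 = 306 + I)
-55571 - Q(N(20, Z(0))) = -55571 - (306 + 2*(1 + 20)) = -55571 - (306 + 2*21) = -55571 - (306 + 42) = -55571 - 1*348 = -55571 - 348 = -55919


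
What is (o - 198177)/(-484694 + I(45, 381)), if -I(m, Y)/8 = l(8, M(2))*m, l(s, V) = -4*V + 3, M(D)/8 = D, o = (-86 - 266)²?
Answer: 74273/462734 ≈ 0.16051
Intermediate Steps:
o = 123904 (o = (-352)² = 123904)
M(D) = 8*D
l(s, V) = 3 - 4*V
I(m, Y) = 488*m (I(m, Y) = -8*(3 - 32*2)*m = -8*(3 - 4*16)*m = -8*(3 - 64)*m = -(-488)*m = 488*m)
(o - 198177)/(-484694 + I(45, 381)) = (123904 - 198177)/(-484694 + 488*45) = -74273/(-484694 + 21960) = -74273/(-462734) = -74273*(-1/462734) = 74273/462734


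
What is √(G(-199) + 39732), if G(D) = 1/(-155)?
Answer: √954561145/155 ≈ 199.33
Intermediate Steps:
G(D) = -1/155
√(G(-199) + 39732) = √(-1/155 + 39732) = √(6158459/155) = √954561145/155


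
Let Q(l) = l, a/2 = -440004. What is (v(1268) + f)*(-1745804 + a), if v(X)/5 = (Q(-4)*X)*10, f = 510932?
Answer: -675705453584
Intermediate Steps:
a = -880008 (a = 2*(-440004) = -880008)
v(X) = -200*X (v(X) = 5*(-4*X*10) = 5*(-40*X) = -200*X)
(v(1268) + f)*(-1745804 + a) = (-200*1268 + 510932)*(-1745804 - 880008) = (-253600 + 510932)*(-2625812) = 257332*(-2625812) = -675705453584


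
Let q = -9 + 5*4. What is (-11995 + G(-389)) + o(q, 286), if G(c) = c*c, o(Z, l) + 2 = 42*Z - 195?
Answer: 139591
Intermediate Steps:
q = 11 (q = -9 + 20 = 11)
o(Z, l) = -197 + 42*Z (o(Z, l) = -2 + (42*Z - 195) = -2 + (-195 + 42*Z) = -197 + 42*Z)
G(c) = c²
(-11995 + G(-389)) + o(q, 286) = (-11995 + (-389)²) + (-197 + 42*11) = (-11995 + 151321) + (-197 + 462) = 139326 + 265 = 139591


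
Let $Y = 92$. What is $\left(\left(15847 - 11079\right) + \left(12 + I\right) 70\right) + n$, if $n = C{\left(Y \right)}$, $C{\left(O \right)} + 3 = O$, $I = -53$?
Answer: $1987$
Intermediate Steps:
$C{\left(O \right)} = -3 + O$
$n = 89$ ($n = -3 + 92 = 89$)
$\left(\left(15847 - 11079\right) + \left(12 + I\right) 70\right) + n = \left(\left(15847 - 11079\right) + \left(12 - 53\right) 70\right) + 89 = \left(4768 - 2870\right) + 89 = 1898 + 89 = 1987$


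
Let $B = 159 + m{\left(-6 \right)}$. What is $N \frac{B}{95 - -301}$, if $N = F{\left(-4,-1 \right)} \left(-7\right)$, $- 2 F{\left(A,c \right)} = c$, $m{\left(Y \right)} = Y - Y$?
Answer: $- \frac{371}{264} \approx -1.4053$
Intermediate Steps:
$m{\left(Y \right)} = 0$
$F{\left(A,c \right)} = - \frac{c}{2}$
$B = 159$ ($B = 159 + 0 = 159$)
$N = - \frac{7}{2}$ ($N = \left(- \frac{1}{2}\right) \left(-1\right) \left(-7\right) = \frac{1}{2} \left(-7\right) = - \frac{7}{2} \approx -3.5$)
$N \frac{B}{95 - -301} = - \frac{7 \frac{159}{95 - -301}}{2} = - \frac{7 \frac{159}{95 + 301}}{2} = - \frac{7 \cdot \frac{159}{396}}{2} = - \frac{7 \cdot 159 \cdot \frac{1}{396}}{2} = \left(- \frac{7}{2}\right) \frac{53}{132} = - \frac{371}{264}$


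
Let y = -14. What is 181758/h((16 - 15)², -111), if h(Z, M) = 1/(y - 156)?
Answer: -30898860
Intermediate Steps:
h(Z, M) = -1/170 (h(Z, M) = 1/(-14 - 156) = 1/(-170) = -1/170)
181758/h((16 - 15)², -111) = 181758/(-1/170) = 181758*(-170) = -30898860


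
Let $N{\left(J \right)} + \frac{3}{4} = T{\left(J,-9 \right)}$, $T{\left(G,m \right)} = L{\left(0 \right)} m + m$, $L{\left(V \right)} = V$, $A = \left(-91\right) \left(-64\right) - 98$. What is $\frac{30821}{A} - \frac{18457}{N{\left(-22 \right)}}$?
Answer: $\frac{60563021}{31902} \approx 1898.4$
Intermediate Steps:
$A = 5726$ ($A = 5824 - 98 = 5726$)
$T{\left(G,m \right)} = m$ ($T{\left(G,m \right)} = 0 m + m = 0 + m = m$)
$N{\left(J \right)} = - \frac{39}{4}$ ($N{\left(J \right)} = - \frac{3}{4} - 9 = - \frac{39}{4}$)
$\frac{30821}{A} - \frac{18457}{N{\left(-22 \right)}} = \frac{30821}{5726} - \frac{18457}{- \frac{39}{4}} = 30821 \cdot \frac{1}{5726} - - \frac{73828}{39} = \frac{4403}{818} + \frac{73828}{39} = \frac{60563021}{31902}$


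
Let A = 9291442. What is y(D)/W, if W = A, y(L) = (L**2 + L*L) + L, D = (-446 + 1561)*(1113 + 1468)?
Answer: 16563641226265/9291442 ≈ 1.7827e+6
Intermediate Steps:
D = 2877815 (D = 1115*2581 = 2877815)
y(L) = L + 2*L**2 (y(L) = (L**2 + L**2) + L = 2*L**2 + L = L + 2*L**2)
W = 9291442
y(D)/W = (2877815*(1 + 2*2877815))/9291442 = (2877815*(1 + 5755630))*(1/9291442) = (2877815*5755631)*(1/9291442) = 16563641226265*(1/9291442) = 16563641226265/9291442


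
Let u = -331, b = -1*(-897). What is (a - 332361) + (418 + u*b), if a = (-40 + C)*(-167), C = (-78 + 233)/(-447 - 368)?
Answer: -101408533/163 ≈ -6.2214e+5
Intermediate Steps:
b = 897
C = -31/163 (C = 155/(-815) = 155*(-1/815) = -31/163 ≈ -0.19018)
a = 1094017/163 (a = (-40 - 31/163)*(-167) = -6551/163*(-167) = 1094017/163 ≈ 6711.8)
(a - 332361) + (418 + u*b) = (1094017/163 - 332361) + (418 - 331*897) = -53080826/163 + (418 - 296907) = -53080826/163 - 296489 = -101408533/163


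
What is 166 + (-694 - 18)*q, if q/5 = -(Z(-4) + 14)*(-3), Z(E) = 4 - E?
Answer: -234794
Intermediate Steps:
q = 330 (q = 5*(-((4 - 1*(-4)) + 14)*(-3)) = 5*(-((4 + 4) + 14)*(-3)) = 5*(-(8 + 14)*(-3)) = 5*(-22*(-3)) = 5*(-1*(-66)) = 5*66 = 330)
166 + (-694 - 18)*q = 166 + (-694 - 18)*330 = 166 - 712*330 = 166 - 234960 = -234794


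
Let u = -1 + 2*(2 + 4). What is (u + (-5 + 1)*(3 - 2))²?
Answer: 49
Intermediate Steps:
u = 11 (u = -1 + 2*6 = -1 + 12 = 11)
(u + (-5 + 1)*(3 - 2))² = (11 + (-5 + 1)*(3 - 2))² = (11 - 4*1)² = (11 - 4)² = 7² = 49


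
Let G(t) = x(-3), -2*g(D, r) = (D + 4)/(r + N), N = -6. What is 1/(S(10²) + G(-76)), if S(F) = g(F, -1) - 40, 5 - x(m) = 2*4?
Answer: -7/249 ≈ -0.028112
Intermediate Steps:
x(m) = -3 (x(m) = 5 - 2*4 = 5 - 1*8 = 5 - 8 = -3)
g(D, r) = -(4 + D)/(2*(-6 + r)) (g(D, r) = -(D + 4)/(2*(r - 6)) = -(4 + D)/(2*(-6 + r)))
S(F) = -278/7 + F/14 (S(F) = (-4 - F)/(2*(-6 - 1)) - 40 = (½)*(-4 - F)/(-7) - 40 = (½)*(-⅐)*(-4 - F) - 40 = (2/7 + F/14) - 40 = -278/7 + F/14)
G(t) = -3
1/(S(10²) + G(-76)) = 1/((-278/7 + (1/14)*10²) - 3) = 1/((-278/7 + (1/14)*100) - 3) = 1/((-278/7 + 50/7) - 3) = 1/(-228/7 - 3) = 1/(-249/7) = -7/249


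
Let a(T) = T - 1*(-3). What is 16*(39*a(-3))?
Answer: 0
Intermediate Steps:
a(T) = 3 + T (a(T) = T + 3 = 3 + T)
16*(39*a(-3)) = 16*(39*(3 - 3)) = 16*(39*0) = 16*0 = 0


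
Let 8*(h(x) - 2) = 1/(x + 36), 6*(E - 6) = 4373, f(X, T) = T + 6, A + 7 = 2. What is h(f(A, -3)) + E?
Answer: 76631/104 ≈ 736.84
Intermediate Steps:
A = -5 (A = -7 + 2 = -5)
f(X, T) = 6 + T
E = 4409/6 (E = 6 + (1/6)*4373 = 6 + 4373/6 = 4409/6 ≈ 734.83)
h(x) = 2 + 1/(8*(36 + x)) (h(x) = 2 + 1/(8*(x + 36)) = 2 + 1/(8*(36 + x)))
h(f(A, -3)) + E = (577 + 16*(6 - 3))/(8*(36 + (6 - 3))) + 4409/6 = (577 + 16*3)/(8*(36 + 3)) + 4409/6 = (1/8)*(577 + 48)/39 + 4409/6 = (1/8)*(1/39)*625 + 4409/6 = 625/312 + 4409/6 = 76631/104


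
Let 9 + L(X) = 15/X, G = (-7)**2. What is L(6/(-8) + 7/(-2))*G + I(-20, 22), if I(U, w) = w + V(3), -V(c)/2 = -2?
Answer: -9995/17 ≈ -587.94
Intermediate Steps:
V(c) = 4 (V(c) = -2*(-2) = 4)
I(U, w) = 4 + w (I(U, w) = w + 4 = 4 + w)
G = 49
L(X) = -9 + 15/X
L(6/(-8) + 7/(-2))*G + I(-20, 22) = (-9 + 15/(6/(-8) + 7/(-2)))*49 + (4 + 22) = (-9 + 15/(6*(-1/8) + 7*(-1/2)))*49 + 26 = (-9 + 15/(-3/4 - 7/2))*49 + 26 = (-9 + 15/(-17/4))*49 + 26 = (-9 + 15*(-4/17))*49 + 26 = (-9 - 60/17)*49 + 26 = -213/17*49 + 26 = -10437/17 + 26 = -9995/17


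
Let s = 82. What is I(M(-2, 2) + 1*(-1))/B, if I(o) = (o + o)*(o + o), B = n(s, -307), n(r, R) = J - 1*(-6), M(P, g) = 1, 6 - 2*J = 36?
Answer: 0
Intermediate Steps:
J = -15 (J = 3 - ½*36 = 3 - 18 = -15)
n(r, R) = -9 (n(r, R) = -15 - 1*(-6) = -15 + 6 = -9)
B = -9
I(o) = 4*o² (I(o) = (2*o)*(2*o) = 4*o²)
I(M(-2, 2) + 1*(-1))/B = (4*(1 + 1*(-1))²)/(-9) = (4*(1 - 1)²)*(-⅑) = (4*0²)*(-⅑) = (4*0)*(-⅑) = 0*(-⅑) = 0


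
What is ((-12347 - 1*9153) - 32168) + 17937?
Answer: -35731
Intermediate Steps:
((-12347 - 1*9153) - 32168) + 17937 = ((-12347 - 9153) - 32168) + 17937 = (-21500 - 32168) + 17937 = -53668 + 17937 = -35731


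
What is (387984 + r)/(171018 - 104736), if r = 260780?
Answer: 324382/33141 ≈ 9.7879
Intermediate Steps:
(387984 + r)/(171018 - 104736) = (387984 + 260780)/(171018 - 104736) = 648764/66282 = 648764*(1/66282) = 324382/33141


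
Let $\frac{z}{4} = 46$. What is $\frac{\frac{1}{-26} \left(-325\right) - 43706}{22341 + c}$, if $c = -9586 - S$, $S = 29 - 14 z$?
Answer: $- \frac{87387}{30604} \approx -2.8554$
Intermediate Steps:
$z = 184$ ($z = 4 \cdot 46 = 184$)
$S = -2547$ ($S = 29 - 2576 = -2547$)
$c = -7039$ ($c = -9586 - -2547 = -9586 + 2547 = -7039$)
$\frac{\frac{1}{-26} \left(-325\right) - 43706}{22341 + c} = \frac{\frac{1}{-26} \left(-325\right) - 43706}{22341 - 7039} = \frac{\left(- \frac{1}{26}\right) \left(-325\right) - 43706}{15302} = \left(\frac{25}{2} - 43706\right) \frac{1}{15302} = \left(- \frac{87387}{2}\right) \frac{1}{15302} = - \frac{87387}{30604}$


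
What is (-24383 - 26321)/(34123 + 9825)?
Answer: -12676/10987 ≈ -1.1537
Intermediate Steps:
(-24383 - 26321)/(34123 + 9825) = -50704/43948 = -50704*1/43948 = -12676/10987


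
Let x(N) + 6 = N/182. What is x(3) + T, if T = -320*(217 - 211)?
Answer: -350529/182 ≈ -1926.0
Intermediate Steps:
x(N) = -6 + N/182
T = -1920 (T = -320*6 = -1920)
x(3) + T = (-6 + (1/182)*3) - 1920 = (-6 + 3/182) - 1920 = -1089/182 - 1920 = -350529/182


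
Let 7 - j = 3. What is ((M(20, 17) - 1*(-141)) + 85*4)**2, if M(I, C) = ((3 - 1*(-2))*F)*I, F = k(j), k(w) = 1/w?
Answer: 256036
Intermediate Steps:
j = 4 (j = 7 - 1*3 = 7 - 3 = 4)
F = 1/4 ≈ 0.25000
M(I, C) = 5*I/4 (M(I, C) = ((3 - 1*(-2))*(1/4))*I = ((3 + 2)*(1/4))*I = (5*(1/4))*I = 5*I/4)
((M(20, 17) - 1*(-141)) + 85*4)**2 = (((5/4)*20 - 1*(-141)) + 85*4)**2 = ((25 + 141) + 340)**2 = (166 + 340)**2 = 506**2 = 256036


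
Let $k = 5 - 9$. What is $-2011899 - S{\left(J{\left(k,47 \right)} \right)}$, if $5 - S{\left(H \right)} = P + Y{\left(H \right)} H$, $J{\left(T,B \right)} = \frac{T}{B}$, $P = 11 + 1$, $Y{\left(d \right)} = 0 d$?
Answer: $-2011892$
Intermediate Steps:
$Y{\left(d \right)} = 0$
$k = -4$ ($k = 5 - 9 = -4$)
$P = 12$
$S{\left(H \right)} = -7$ ($S{\left(H \right)} = 5 - \left(12 + 0 H\right) = 5 - \left(12 + 0\right) = 5 - 12 = -7$)
$-2011899 - S{\left(J{\left(k,47 \right)} \right)} = -2011899 - -7 = -2011899 + 7 = -2011892$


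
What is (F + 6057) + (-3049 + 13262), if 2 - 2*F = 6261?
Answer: 26281/2 ≈ 13141.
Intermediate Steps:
F = -6259/2 (F = 1 - ½*6261 = 1 - 6261/2 = -6259/2 ≈ -3129.5)
(F + 6057) + (-3049 + 13262) = (-6259/2 + 6057) + (-3049 + 13262) = 5855/2 + 10213 = 26281/2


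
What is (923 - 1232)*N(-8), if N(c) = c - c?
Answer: 0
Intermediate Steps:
N(c) = 0
(923 - 1232)*N(-8) = (923 - 1232)*0 = -309*0 = 0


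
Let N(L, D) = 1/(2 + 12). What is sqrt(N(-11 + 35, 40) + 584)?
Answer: sqrt(114478)/14 ≈ 24.168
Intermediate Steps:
N(L, D) = 1/14
sqrt(N(-11 + 35, 40) + 584) = sqrt(1/14 + 584) = sqrt(8177/14) = sqrt(114478)/14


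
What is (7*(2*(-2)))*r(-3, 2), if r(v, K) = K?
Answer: -56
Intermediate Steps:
(7*(2*(-2)))*r(-3, 2) = (7*(2*(-2)))*2 = (7*(-4))*2 = -28*2 = -56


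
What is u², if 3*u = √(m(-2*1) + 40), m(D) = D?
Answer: 38/9 ≈ 4.2222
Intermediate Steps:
u = √38/3 (u = √(-2*1 + 40)/3 = √(-2 + 40)/3 = √38/3 ≈ 2.0548)
u² = (√38/3)² = 38/9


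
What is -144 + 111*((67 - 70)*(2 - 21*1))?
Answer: 6183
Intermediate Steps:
-144 + 111*((67 - 70)*(2 - 21*1)) = -144 + 111*(-3*(2 - 21)) = -144 + 111*(-3*(-19)) = -144 + 111*57 = -144 + 6327 = 6183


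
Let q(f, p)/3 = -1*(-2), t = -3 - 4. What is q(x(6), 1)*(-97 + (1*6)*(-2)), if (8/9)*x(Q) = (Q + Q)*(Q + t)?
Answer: -654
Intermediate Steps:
t = -7
x(Q) = 9*Q*(-7 + Q)/4 (x(Q) = 9*((Q + Q)*(Q - 7))/8 = 9*((2*Q)*(-7 + Q))/8 = 9*(2*Q*(-7 + Q))/8 = 9*Q*(-7 + Q)/4)
q(f, p) = 6 (q(f, p) = 3*(-1*(-2)) = 3*2 = 6)
q(x(6), 1)*(-97 + (1*6)*(-2)) = 6*(-97 + (1*6)*(-2)) = 6*(-97 + 6*(-2)) = 6*(-97 - 12) = 6*(-109) = -654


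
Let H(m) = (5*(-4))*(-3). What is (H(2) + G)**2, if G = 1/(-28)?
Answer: 2819041/784 ≈ 3595.7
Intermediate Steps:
H(m) = 60 (H(m) = -20*(-3) = 60)
G = -1/28 ≈ -0.035714
(H(2) + G)**2 = (60 - 1/28)**2 = (1679/28)**2 = 2819041/784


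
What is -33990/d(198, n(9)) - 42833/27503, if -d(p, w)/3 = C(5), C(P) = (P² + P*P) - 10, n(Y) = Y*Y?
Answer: 4427081/15716 ≈ 281.69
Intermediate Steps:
n(Y) = Y²
C(P) = -10 + 2*P² (C(P) = (P² + P²) - 10 = 2*P² - 10 = -10 + 2*P²)
d(p, w) = -120 (d(p, w) = -3*(-10 + 2*5²) = -3*(-10 + 2*25) = -3*(-10 + 50) = -3*40 = -120)
-33990/d(198, n(9)) - 42833/27503 = -33990/(-120) - 42833/27503 = -33990*(-1/120) - 42833*1/27503 = 1133/4 - 6119/3929 = 4427081/15716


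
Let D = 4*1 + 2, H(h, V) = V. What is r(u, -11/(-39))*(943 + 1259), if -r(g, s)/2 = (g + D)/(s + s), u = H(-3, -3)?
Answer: -257634/11 ≈ -23421.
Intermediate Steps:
u = -3
D = 6 (D = 4 + 2 = 6)
r(g, s) = -(6 + g)/s (r(g, s) = -2*(g + 6)/(s + s) = -2*(6 + g)/(2*s) = -2*(6 + g)*1/(2*s) = -(6 + g)/s)
r(u, -11/(-39))*(943 + 1259) = ((-6 - 1*(-3))/((-11/(-39))))*(943 + 1259) = ((-6 + 3)/((-11*(-1/39))))*2202 = (-3/(11/39))*2202 = ((39/11)*(-3))*2202 = -117/11*2202 = -257634/11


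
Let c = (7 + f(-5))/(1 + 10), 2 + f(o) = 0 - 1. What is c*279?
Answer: 1116/11 ≈ 101.45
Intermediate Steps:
f(o) = -3 (f(o) = -2 + (0 - 1) = -2 - 1 = -3)
c = 4/11 (c = (7 - 3)/(1 + 10) = 4/11 ≈ 0.36364)
c*279 = (4/11)*279 = 1116/11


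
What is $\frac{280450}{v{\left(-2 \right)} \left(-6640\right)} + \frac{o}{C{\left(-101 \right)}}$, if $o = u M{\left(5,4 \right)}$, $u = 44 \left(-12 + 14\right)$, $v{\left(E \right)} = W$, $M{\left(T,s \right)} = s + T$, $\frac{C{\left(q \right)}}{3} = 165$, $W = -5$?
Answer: $\frac{33357}{3320} \approx 10.047$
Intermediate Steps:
$C{\left(q \right)} = 495$ ($C{\left(q \right)} = 3 \cdot 165 = 495$)
$M{\left(T,s \right)} = T + s$
$v{\left(E \right)} = -5$
$u = 88$ ($u = 44 \cdot 2 = 88$)
$o = 792$ ($o = 88 \left(5 + 4\right) = 88 \cdot 9 = 792$)
$\frac{280450}{v{\left(-2 \right)} \left(-6640\right)} + \frac{o}{C{\left(-101 \right)}} = \frac{280450}{\left(-5\right) \left(-6640\right)} + \frac{792}{495} = \frac{280450}{33200} + 792 \cdot \frac{1}{495} = 280450 \cdot \frac{1}{33200} + \frac{8}{5} = \frac{5609}{664} + \frac{8}{5} = \frac{33357}{3320}$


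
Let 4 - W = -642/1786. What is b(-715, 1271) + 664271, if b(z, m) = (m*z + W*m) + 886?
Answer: -212593941/893 ≈ -2.3807e+5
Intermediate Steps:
W = 3893/893 (W = 4 - (-642)/1786 = 4 - 1*(-321/893) = 4 + 321/893 = 3893/893 ≈ 4.3595)
b(z, m) = 886 + 3893*m/893 + m*z (b(z, m) = (m*z + 3893*m/893) + 886 = (3893*m/893 + m*z) + 886 = 886 + 3893*m/893 + m*z)
b(-715, 1271) + 664271 = (886 + (3893/893)*1271 + 1271*(-715)) + 664271 = (886 + 4948003/893 - 908765) + 664271 = -805787944/893 + 664271 = -212593941/893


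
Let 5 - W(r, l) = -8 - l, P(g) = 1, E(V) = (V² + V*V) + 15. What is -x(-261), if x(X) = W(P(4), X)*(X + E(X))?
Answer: 33727008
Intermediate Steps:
E(V) = 15 + 2*V² (E(V) = (V² + V²) + 15 = 2*V² + 15 = 15 + 2*V²)
W(r, l) = 13 + l (W(r, l) = 5 - (-8 - l) = 5 + (8 + l) = 13 + l)
x(X) = (13 + X)*(15 + X + 2*X²) (x(X) = (13 + X)*(X + (15 + 2*X²)) = (13 + X)*(15 + X + 2*X²))
-x(-261) = -(13 - 261)*(15 - 261 + 2*(-261)²) = -(-248)*(15 - 261 + 2*68121) = -(-248)*(15 - 261 + 136242) = -(-248)*135996 = -1*(-33727008) = 33727008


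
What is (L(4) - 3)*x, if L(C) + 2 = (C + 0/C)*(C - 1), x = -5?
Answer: -35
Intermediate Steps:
L(C) = -2 + C*(-1 + C) (L(C) = -2 + (C + 0/C)*(C - 1) = -2 + (C + 0)*(-1 + C) = -2 + C*(-1 + C))
(L(4) - 3)*x = ((-2 + 4**2 - 1*4) - 3)*(-5) = ((-2 + 16 - 4) - 3)*(-5) = (10 - 3)*(-5) = 7*(-5) = -35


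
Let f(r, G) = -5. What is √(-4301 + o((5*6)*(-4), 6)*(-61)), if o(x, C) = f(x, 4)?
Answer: 6*I*√111 ≈ 63.214*I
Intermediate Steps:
o(x, C) = -5
√(-4301 + o((5*6)*(-4), 6)*(-61)) = √(-4301 - 5*(-61)) = √(-4301 + 305) = √(-3996) = 6*I*√111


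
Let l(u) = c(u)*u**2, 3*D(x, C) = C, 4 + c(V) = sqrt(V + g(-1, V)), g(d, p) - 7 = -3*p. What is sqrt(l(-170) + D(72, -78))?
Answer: sqrt(-115626 + 28900*sqrt(347)) ≈ 650.17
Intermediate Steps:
g(d, p) = 7 - 3*p
c(V) = -4 + sqrt(7 - 2*V) (c(V) = -4 + sqrt(V + (7 - 3*V)) = -4 + sqrt(7 - 2*V))
D(x, C) = C/3
l(u) = u**2*(-4 + sqrt(7 - 2*u)) (l(u) = (-4 + sqrt(7 - 2*u))*u**2 = u**2*(-4 + sqrt(7 - 2*u)))
sqrt(l(-170) + D(72, -78)) = sqrt((-170)**2*(-4 + sqrt(7 - 2*(-170))) + (1/3)*(-78)) = sqrt(28900*(-4 + sqrt(7 + 340)) - 26) = sqrt(28900*(-4 + sqrt(347)) - 26) = sqrt((-115600 + 28900*sqrt(347)) - 26) = sqrt(-115626 + 28900*sqrt(347))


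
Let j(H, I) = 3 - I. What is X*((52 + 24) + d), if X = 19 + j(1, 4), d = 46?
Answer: 2196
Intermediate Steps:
X = 18 (X = 19 + (3 - 1*4) = 19 + (3 - 4) = 19 - 1 = 18)
X*((52 + 24) + d) = 18*((52 + 24) + 46) = 18*(76 + 46) = 18*122 = 2196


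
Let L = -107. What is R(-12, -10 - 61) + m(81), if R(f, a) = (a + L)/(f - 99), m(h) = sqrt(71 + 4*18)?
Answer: 178/111 + sqrt(143) ≈ 13.562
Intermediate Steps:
m(h) = sqrt(143) (m(h) = sqrt(71 + 72) = sqrt(143))
R(f, a) = (-107 + a)/(-99 + f) (R(f, a) = (a - 107)/(f - 99) = (-107 + a)/(-99 + f))
R(-12, -10 - 61) + m(81) = (-107 + (-10 - 61))/(-99 - 12) + sqrt(143) = (-107 - 71)/(-111) + sqrt(143) = -1/111*(-178) + sqrt(143) = 178/111 + sqrt(143)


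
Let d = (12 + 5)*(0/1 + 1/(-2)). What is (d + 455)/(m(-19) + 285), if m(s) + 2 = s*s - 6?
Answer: 893/1276 ≈ 0.69984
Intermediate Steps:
m(s) = -8 + s² (m(s) = -2 + (s*s - 6) = -2 + (s² - 6) = -2 + (-6 + s²) = -8 + s²)
d = -17/2 (d = 17*(0*1 + 1*(-½)) = 17*(0 - ½) = 17*(-½) = -17/2 ≈ -8.5000)
(d + 455)/(m(-19) + 285) = (-17/2 + 455)/((-8 + (-19)²) + 285) = 893/(2*((-8 + 361) + 285)) = 893/(2*(353 + 285)) = (893/2)/638 = (893/2)*(1/638) = 893/1276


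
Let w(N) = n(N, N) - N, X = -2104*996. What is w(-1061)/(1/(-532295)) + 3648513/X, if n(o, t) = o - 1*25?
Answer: 9295572827829/698528 ≈ 1.3307e+7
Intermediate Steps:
n(o, t) = -25 + o (n(o, t) = o - 25 = -25 + o)
X = -2095584
w(N) = -25 (w(N) = (-25 + N) - N = -25)
w(-1061)/(1/(-532295)) + 3648513/X = -25/(1/(-532295)) + 3648513/(-2095584) = -25/(-1/532295) + 3648513*(-1/2095584) = -25*(-532295) - 1216171/698528 = 13307375 - 1216171/698528 = 9295572827829/698528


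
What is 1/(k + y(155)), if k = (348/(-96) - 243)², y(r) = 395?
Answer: 64/3918009 ≈ 1.6335e-5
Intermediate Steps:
k = 3892729/64 (k = (348*(-1/96) - 243)² = (-29/8 - 243)² = (-1973/8)² = 3892729/64 ≈ 60824.)
1/(k + y(155)) = 1/(3892729/64 + 395) = 1/(3918009/64) = 64/3918009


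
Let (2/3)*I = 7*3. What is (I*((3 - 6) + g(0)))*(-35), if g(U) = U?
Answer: 6615/2 ≈ 3307.5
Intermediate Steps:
I = 63/2 (I = 3*(7*3)/2 = (3/2)*21 = 63/2 ≈ 31.500)
(I*((3 - 6) + g(0)))*(-35) = (63*((3 - 6) + 0)/2)*(-35) = (63*(-3 + 0)/2)*(-35) = ((63/2)*(-3))*(-35) = -189/2*(-35) = 6615/2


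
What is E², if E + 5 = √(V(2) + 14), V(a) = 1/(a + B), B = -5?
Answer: (15 - √123)²/9 ≈ 1.6982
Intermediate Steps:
V(a) = 1/(-5 + a) (V(a) = 1/(a - 5) = 1/(-5 + a))
E = -5 + √123/3 (E = -5 + √(1/(-5 + 2) + 14) = -5 + √(1/(-3) + 14) = -5 + √(-⅓ + 14) = -5 + √(41/3) = -5 + √123/3 ≈ -1.3032)
E² = (-5 + √123/3)²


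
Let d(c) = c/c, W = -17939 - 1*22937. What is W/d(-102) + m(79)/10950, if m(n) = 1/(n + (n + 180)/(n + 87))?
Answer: -2992825245217/73217175 ≈ -40876.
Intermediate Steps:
W = -40876 (W = -17939 - 22937 = -40876)
d(c) = 1
m(n) = 1/(n + (180 + n)/(87 + n))
W/d(-102) + m(79)/10950 = -40876/1 + ((87 + 79)/(180 + 79² + 88*79))/10950 = -40876*1 + (166/(180 + 6241 + 6952))*(1/10950) = -40876 + (166/13373)*(1/10950) = -40876 + 83/73217175 = -2992825245217/73217175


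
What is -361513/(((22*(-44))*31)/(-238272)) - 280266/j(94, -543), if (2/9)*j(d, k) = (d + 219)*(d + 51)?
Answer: -1466022866958604/510717405 ≈ -2.8705e+6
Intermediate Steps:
j(d, k) = 9*(51 + d)*(219 + d)/2 (j(d, k) = 9*((d + 219)*(d + 51))/2 = 9*((219 + d)*(51 + d))/2 = 9*((51 + d)*(219 + d))/2 = 9*(51 + d)*(219 + d)/2)
-361513/(((22*(-44))*31)/(-238272)) - 280266/j(94, -543) = -361513/(((22*(-44))*31)/(-238272)) - 280266/(100521/2 + 1215*94 + (9/2)*94²) = -361513/(-968*31*(-1/238272)) - 280266/(100521/2 + 114210 + (9/2)*8836) = -361513/((-30008*(-1/238272))) - 280266/(100521/2 + 114210 + 39762) = -361513/3751/29784 - 280266/408465/2 = -361513*29784/3751 - 280266*2/408465 = -10767303192/3751 - 186844/136155 = -1466022866958604/510717405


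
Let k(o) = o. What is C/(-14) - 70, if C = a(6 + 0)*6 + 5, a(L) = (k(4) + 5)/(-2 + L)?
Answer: -1997/28 ≈ -71.321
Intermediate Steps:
a(L) = 9/(-2 + L) (a(L) = (4 + 5)/(-2 + L) = 9/(-2 + L))
C = 37/2 (C = (9/(-2 + (6 + 0)))*6 + 5 = (9/(-2 + 6))*6 + 5 = (9/4)*6 + 5 = 27/2 + 5 = 37/2 ≈ 18.500)
C/(-14) - 70 = (37/2)/(-14) - 70 = -1/14*37/2 - 70 = -37/28 - 70 = -1997/28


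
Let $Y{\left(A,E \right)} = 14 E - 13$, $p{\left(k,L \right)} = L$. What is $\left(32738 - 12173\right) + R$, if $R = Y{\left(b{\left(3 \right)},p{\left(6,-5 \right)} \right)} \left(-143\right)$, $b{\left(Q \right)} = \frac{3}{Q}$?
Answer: $32434$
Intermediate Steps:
$Y{\left(A,E \right)} = -13 + 14 E$
$R = 11869$ ($R = \left(-13 + 14 \left(-5\right)\right) \left(-143\right) = \left(-13 - 70\right) \left(-143\right) = \left(-83\right) \left(-143\right) = 11869$)
$\left(32738 - 12173\right) + R = \left(32738 - 12173\right) + 11869 = 20565 + 11869 = 32434$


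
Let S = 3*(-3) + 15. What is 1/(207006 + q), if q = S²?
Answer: 1/207042 ≈ 4.8299e-6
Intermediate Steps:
S = 6 (S = -9 + 15 = 6)
q = 36 (q = 6² = 36)
1/(207006 + q) = 1/(207006 + 36) = 1/207042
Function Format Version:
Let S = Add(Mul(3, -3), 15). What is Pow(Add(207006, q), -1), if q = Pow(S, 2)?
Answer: Rational(1, 207042) ≈ 4.8299e-6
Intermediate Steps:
S = 6 (S = Add(-9, 15) = 6)
q = 36 (q = Pow(6, 2) = 36)
Pow(Add(207006, q), -1) = Pow(Add(207006, 36), -1) = Pow(207042, -1) = Rational(1, 207042)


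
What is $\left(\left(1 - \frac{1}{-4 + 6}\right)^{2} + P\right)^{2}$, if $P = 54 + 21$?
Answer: $\frac{90601}{16} \approx 5662.6$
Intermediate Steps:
$P = 75$
$\left(\left(1 - \frac{1}{-4 + 6}\right)^{2} + P\right)^{2} = \left(\left(1 - \frac{1}{-4 + 6}\right)^{2} + 75\right)^{2} = \left(\left(1 - \frac{1}{2}\right)^{2} + 75\right)^{2} = \left(\left(\frac{1}{2}\right)^{2} + 75\right)^{2} = \left(\frac{1}{4} + 75\right)^{2} = \left(\frac{301}{4}\right)^{2} = \frac{90601}{16}$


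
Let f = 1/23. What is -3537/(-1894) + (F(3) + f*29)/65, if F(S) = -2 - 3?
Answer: 5124931/2831530 ≈ 1.8100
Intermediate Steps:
F(S) = -5
f = 1/23 ≈ 0.043478
-3537/(-1894) + (F(3) + f*29)/65 = -3537/(-1894) + (-5 + (1/23)*29)/65 = -3537*(-1/1894) + (-5 + 29/23)*(1/65) = 3537/1894 - 86/23*1/65 = 3537/1894 - 86/1495 = 5124931/2831530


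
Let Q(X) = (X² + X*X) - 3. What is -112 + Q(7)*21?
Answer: 1883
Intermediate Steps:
Q(X) = -3 + 2*X² (Q(X) = (X² + X²) - 3 = 2*X² - 3 = -3 + 2*X²)
-112 + Q(7)*21 = -112 + (-3 + 2*7²)*21 = -112 + (-3 + 2*49)*21 = -112 + (-3 + 98)*21 = -112 + 95*21 = -112 + 1995 = 1883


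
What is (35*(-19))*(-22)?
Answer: 14630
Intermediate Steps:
(35*(-19))*(-22) = -665*(-22) = 14630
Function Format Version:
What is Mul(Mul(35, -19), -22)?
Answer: 14630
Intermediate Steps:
Mul(Mul(35, -19), -22) = Mul(-665, -22) = 14630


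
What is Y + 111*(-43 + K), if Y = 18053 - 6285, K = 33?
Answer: 10658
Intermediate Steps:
Y = 11768
Y + 111*(-43 + K) = 11768 + 111*(-43 + 33) = 11768 + 111*(-10) = 11768 - 1110 = 10658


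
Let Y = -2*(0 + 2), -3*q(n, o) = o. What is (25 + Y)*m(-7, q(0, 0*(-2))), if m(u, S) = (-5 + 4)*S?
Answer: 0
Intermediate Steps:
q(n, o) = -o/3
m(u, S) = -S
Y = -4 (Y = -2*2 = -4)
(25 + Y)*m(-7, q(0, 0*(-2))) = (25 - 4)*(-(-1)*0*(-2)/3) = 21*(-(-1)*0/3) = 21*(-1*0) = 21*0 = 0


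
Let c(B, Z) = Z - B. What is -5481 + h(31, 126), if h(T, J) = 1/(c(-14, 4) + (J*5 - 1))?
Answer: -3546206/647 ≈ -5481.0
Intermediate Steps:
h(T, J) = 1/(17 + 5*J) (h(T, J) = 1/((4 - 1*(-14)) + (J*5 - 1)) = 1/((4 + 14) + (5*J - 1)) = 1/(18 + (-1 + 5*J)) = 1/(17 + 5*J))
-5481 + h(31, 126) = -5481 + 1/(17 + 5*126) = -5481 + 1/(17 + 630) = -5481 + 1/647 = -3546206/647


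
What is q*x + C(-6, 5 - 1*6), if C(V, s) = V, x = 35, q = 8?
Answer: 274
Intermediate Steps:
q*x + C(-6, 5 - 1*6) = 8*35 - 6 = 280 - 6 = 274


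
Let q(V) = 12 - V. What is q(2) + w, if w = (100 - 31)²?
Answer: 4771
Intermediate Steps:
w = 4761 (w = 69² = 4761)
q(2) + w = (12 - 1*2) + 4761 = (12 - 2) + 4761 = 10 + 4761 = 4771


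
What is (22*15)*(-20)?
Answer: -6600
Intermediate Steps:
(22*15)*(-20) = 330*(-20) = -6600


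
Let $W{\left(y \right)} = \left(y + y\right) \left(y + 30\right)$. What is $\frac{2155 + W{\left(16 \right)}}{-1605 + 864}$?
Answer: $- \frac{93}{19} \approx -4.8947$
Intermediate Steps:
$W{\left(y \right)} = 2 y \left(30 + y\right)$
$\frac{2155 + W{\left(16 \right)}}{-1605 + 864} = \frac{2155 + 2 \cdot 16 \left(30 + 16\right)}{-1605 + 864} = \frac{2155 + 2 \cdot 16 \cdot 46}{-741} = \left(2155 + 1472\right) \left(- \frac{1}{741}\right) = 3627 \left(- \frac{1}{741}\right) = - \frac{93}{19}$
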